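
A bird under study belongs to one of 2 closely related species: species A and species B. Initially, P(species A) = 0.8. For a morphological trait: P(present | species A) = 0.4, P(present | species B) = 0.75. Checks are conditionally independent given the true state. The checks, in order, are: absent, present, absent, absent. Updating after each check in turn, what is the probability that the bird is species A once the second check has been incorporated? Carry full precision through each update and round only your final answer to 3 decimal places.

0.837

After 'absent': P(species A) = 0.6·0.8000 / (0.6·0.8000 + 0.25·0.2000) ≈ 0.9057
After 'present': P(species A) = 0.4·0.9057 / (0.4·0.9057 + 0.75·0.0943) ≈ 0.8366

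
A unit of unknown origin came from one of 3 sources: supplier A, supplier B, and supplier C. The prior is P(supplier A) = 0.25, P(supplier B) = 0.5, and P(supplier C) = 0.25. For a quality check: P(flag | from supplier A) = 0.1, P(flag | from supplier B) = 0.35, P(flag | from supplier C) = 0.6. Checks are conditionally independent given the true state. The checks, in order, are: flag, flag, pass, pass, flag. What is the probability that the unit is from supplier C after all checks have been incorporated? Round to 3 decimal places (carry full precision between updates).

0.483

After 'flag': normaliser = 0.1·0.2500 + 0.35·0.5000 + 0.6·0.2500; P(supplier A) ≈ 0.0714, P(supplier B) ≈ 0.5000, P(supplier C) ≈ 0.4286
After 'flag': normaliser = 0.1·0.0714 + 0.35·0.5000 + 0.6·0.4286; P(supplier A) ≈ 0.0163, P(supplier B) ≈ 0.3984, P(supplier C) ≈ 0.5854
After 'pass': normaliser = 0.9·0.0163 + 0.65·0.3984 + 0.4·0.5854; P(supplier A) ≈ 0.0288, P(supplier B) ≈ 0.5100, P(supplier C) ≈ 0.4612
After 'pass': normaliser = 0.9·0.0288 + 0.65·0.5100 + 0.4·0.4612; P(supplier A) ≈ 0.0479, P(supplier B) ≈ 0.6117, P(supplier C) ≈ 0.3404
After 'flag': normaliser = 0.1·0.0479 + 0.35·0.6117 + 0.6·0.3404; P(supplier A) ≈ 0.0113, P(supplier B) ≈ 0.5060, P(supplier C) ≈ 0.4827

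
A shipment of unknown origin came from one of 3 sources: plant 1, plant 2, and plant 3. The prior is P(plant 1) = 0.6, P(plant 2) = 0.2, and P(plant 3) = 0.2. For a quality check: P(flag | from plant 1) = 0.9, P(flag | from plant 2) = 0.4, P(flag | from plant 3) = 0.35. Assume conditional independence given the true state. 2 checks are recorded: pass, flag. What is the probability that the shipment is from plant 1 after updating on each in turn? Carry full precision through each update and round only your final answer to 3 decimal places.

After 'pass': normaliser = 0.1·0.6000 + 0.6·0.2000 + 0.65·0.2000; P(plant 1) ≈ 0.1935, P(plant 2) ≈ 0.3871, P(plant 3) ≈ 0.4194
After 'flag': normaliser = 0.9·0.1935 + 0.4·0.3871 + 0.35·0.4194; P(plant 1) ≈ 0.3661, P(plant 2) ≈ 0.3254, P(plant 3) ≈ 0.3085

0.366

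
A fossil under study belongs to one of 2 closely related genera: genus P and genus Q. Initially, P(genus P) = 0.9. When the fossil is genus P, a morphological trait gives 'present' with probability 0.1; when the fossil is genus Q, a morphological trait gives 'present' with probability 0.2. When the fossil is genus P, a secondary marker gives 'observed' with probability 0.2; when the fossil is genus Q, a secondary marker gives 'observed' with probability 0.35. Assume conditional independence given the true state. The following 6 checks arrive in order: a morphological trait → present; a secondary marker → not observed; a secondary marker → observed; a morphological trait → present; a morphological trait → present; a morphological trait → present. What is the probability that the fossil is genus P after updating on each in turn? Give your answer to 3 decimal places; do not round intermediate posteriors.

Each posterior becomes the prior for the next update.
After a morphological trait='present': P(genus P) = 0.1·0.9000 / (0.1·0.9000 + 0.2·0.1000) ≈ 0.8182
After a secondary marker='not observed': P(genus P) = 0.8·0.8182 / (0.8·0.8182 + 0.65·0.1818) ≈ 0.8471
After a secondary marker='observed': P(genus P) = 0.2·0.8471 / (0.2·0.8471 + 0.35·0.1529) ≈ 0.7599
After a morphological trait='present': P(genus P) = 0.1·0.7599 / (0.1·0.7599 + 0.2·0.2401) ≈ 0.6128
After a morphological trait='present': P(genus P) = 0.1·0.6128 / (0.1·0.6128 + 0.2·0.3872) ≈ 0.4417
After a morphological trait='present': P(genus P) = 0.1·0.4417 / (0.1·0.4417 + 0.2·0.5583) ≈ 0.2835

0.283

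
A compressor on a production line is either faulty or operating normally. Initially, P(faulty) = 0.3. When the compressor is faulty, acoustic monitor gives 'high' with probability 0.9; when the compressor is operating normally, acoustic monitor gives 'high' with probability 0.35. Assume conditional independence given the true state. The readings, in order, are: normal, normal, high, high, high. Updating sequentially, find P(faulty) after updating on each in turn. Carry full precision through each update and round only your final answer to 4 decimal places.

0.1471

After 'normal': P(faulty) = 0.1·0.3000 / (0.1·0.3000 + 0.65·0.7000) ≈ 0.0619
After 'normal': P(faulty) = 0.1·0.0619 / (0.1·0.0619 + 0.65·0.9381) ≈ 0.0100
After 'high': P(faulty) = 0.9·0.0100 / (0.9·0.0100 + 0.35·0.9900) ≈ 0.0254
After 'high': P(faulty) = 0.9·0.0254 / (0.9·0.0254 + 0.35·0.9746) ≈ 0.0629
After 'high': P(faulty) = 0.9·0.0629 / (0.9·0.0629 + 0.35·0.9371) ≈ 0.1471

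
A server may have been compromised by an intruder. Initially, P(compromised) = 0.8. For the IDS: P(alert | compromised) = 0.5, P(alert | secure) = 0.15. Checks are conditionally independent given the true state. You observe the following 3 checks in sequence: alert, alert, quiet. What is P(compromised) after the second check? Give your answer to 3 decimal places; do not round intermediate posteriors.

After 'alert': P(compromised) = 0.5·0.8000 / (0.5·0.8000 + 0.15·0.2000) ≈ 0.9302
After 'alert': P(compromised) = 0.5·0.9302 / (0.5·0.9302 + 0.15·0.0698) ≈ 0.9780

0.978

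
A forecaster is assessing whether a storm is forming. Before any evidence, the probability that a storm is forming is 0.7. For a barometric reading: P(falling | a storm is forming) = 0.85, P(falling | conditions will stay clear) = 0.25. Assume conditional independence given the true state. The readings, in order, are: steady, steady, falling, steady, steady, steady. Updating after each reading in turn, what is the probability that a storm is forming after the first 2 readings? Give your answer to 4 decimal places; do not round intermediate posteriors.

0.0854

After 'steady': P(storm) = 0.15·0.7000 / (0.15·0.7000 + 0.75·0.3000) ≈ 0.3182
After 'steady': P(storm) = 0.15·0.3182 / (0.15·0.3182 + 0.75·0.6818) ≈ 0.0854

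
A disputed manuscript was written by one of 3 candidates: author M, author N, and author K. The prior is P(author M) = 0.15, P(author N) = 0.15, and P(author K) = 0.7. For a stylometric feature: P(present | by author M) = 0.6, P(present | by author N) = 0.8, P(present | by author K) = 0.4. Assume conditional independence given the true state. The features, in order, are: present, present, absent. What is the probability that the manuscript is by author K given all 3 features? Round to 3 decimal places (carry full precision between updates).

0.622

After 'present': normaliser = 0.6·0.1500 + 0.8·0.1500 + 0.4·0.7000; P(author M) ≈ 0.1837, P(author N) ≈ 0.2449, P(author K) ≈ 0.5714
After 'present': normaliser = 0.6·0.1837 + 0.8·0.2449 + 0.4·0.5714; P(author M) ≈ 0.2061, P(author N) ≈ 0.3664, P(author K) ≈ 0.4275
After 'absent': normaliser = 0.4·0.2061 + 0.2·0.3664 + 0.6·0.4275; P(author M) ≈ 0.2000, P(author N) ≈ 0.1778, P(author K) ≈ 0.6222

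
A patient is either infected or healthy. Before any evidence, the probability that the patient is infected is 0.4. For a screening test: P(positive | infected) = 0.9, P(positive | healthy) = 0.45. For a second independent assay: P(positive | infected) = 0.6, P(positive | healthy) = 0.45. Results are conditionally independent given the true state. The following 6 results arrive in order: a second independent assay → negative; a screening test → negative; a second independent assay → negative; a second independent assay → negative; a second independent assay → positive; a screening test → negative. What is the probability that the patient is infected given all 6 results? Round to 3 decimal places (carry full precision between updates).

0.011

After a second independent assay='negative': P(infected) = 0.4·0.4000 / (0.4·0.4000 + 0.55·0.6000) ≈ 0.3265
After a screening test='negative': P(infected) = 0.1·0.3265 / (0.1·0.3265 + 0.55·0.6735) ≈ 0.0810
After a second independent assay='negative': P(infected) = 0.4·0.0810 / (0.4·0.0810 + 0.55·0.9190) ≈ 0.0602
After a second independent assay='negative': P(infected) = 0.4·0.0602 / (0.4·0.0602 + 0.55·0.9398) ≈ 0.0445
After a second independent assay='positive': P(infected) = 0.6·0.0445 / (0.6·0.0445 + 0.45·0.9555) ≈ 0.0585
After a screening test='negative': P(infected) = 0.1·0.0585 / (0.1·0.0585 + 0.55·0.9415) ≈ 0.0112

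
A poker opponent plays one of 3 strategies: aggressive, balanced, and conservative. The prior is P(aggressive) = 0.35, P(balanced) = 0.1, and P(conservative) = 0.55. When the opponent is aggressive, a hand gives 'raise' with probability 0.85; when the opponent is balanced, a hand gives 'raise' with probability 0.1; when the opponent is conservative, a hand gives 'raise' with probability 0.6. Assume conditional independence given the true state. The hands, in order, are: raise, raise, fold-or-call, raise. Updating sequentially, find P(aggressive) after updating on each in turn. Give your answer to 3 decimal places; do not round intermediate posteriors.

0.404

Each posterior becomes the prior for the next update.
After 'raise': normaliser = 0.85·0.3500 + 0.1·0.1000 + 0.6·0.5500; P(aggressive) ≈ 0.4667, P(balanced) ≈ 0.0157, P(conservative) ≈ 0.5176
After 'raise': normaliser = 0.85·0.4667 + 0.1·0.0157 + 0.6·0.5176; P(aggressive) ≈ 0.5596, P(balanced) ≈ 0.0022, P(conservative) ≈ 0.4382
After 'fold-or-call': normaliser = 0.15·0.5596 + 0.9·0.0022 + 0.4·0.4382; P(aggressive) ≈ 0.3214, P(balanced) ≈ 0.0076, P(conservative) ≈ 0.6710
After 'raise': normaliser = 0.85·0.3214 + 0.1·0.0076 + 0.6·0.6710; P(aggressive) ≈ 0.4038, P(balanced) ≈ 0.0011, P(conservative) ≈ 0.5951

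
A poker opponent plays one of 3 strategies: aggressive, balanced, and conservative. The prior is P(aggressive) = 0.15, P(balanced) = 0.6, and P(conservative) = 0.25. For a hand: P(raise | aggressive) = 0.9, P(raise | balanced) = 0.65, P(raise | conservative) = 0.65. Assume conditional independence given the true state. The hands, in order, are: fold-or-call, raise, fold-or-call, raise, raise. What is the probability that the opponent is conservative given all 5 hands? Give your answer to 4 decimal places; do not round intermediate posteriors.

0.2833

Each posterior becomes the prior for the next update.
After 'fold-or-call': normaliser = 0.1·0.1500 + 0.35·0.6000 + 0.35·0.2500; P(aggressive) ≈ 0.0480, P(balanced) ≈ 0.6720, P(conservative) ≈ 0.2800
After 'raise': normaliser = 0.9·0.0480 + 0.65·0.6720 + 0.65·0.2800; P(aggressive) ≈ 0.0653, P(balanced) ≈ 0.6598, P(conservative) ≈ 0.2749
After 'fold-or-call': normaliser = 0.1·0.0653 + 0.35·0.6598 + 0.35·0.2749; P(aggressive) ≈ 0.0196, P(balanced) ≈ 0.6921, P(conservative) ≈ 0.2884
After 'raise': normaliser = 0.9·0.0196 + 0.65·0.6921 + 0.65·0.2884; P(aggressive) ≈ 0.0269, P(balanced) ≈ 0.6869, P(conservative) ≈ 0.2862
After 'raise': normaliser = 0.9·0.0269 + 0.65·0.6869 + 0.65·0.2862; P(aggressive) ≈ 0.0368, P(balanced) ≈ 0.6799, P(conservative) ≈ 0.2833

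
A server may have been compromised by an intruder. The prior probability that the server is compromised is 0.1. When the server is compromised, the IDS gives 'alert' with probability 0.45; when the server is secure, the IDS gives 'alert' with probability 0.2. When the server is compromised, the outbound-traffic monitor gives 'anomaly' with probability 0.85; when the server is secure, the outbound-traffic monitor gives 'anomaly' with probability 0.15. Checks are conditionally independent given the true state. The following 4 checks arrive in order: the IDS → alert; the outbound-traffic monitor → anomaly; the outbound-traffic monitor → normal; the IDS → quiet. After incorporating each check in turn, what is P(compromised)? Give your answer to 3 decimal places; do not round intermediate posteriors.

After the IDS='alert': P(compromised) = 0.45·0.1000 / (0.45·0.1000 + 0.2·0.9000) ≈ 0.2000
After the outbound-traffic monitor='anomaly': P(compromised) = 0.85·0.2000 / (0.85·0.2000 + 0.15·0.8000) ≈ 0.5862
After the outbound-traffic monitor='normal': P(compromised) = 0.15·0.5862 / (0.15·0.5862 + 0.85·0.4138) ≈ 0.2000
After the IDS='quiet': P(compromised) = 0.55·0.2000 / (0.55·0.2000 + 0.8·0.8000) ≈ 0.1467

0.147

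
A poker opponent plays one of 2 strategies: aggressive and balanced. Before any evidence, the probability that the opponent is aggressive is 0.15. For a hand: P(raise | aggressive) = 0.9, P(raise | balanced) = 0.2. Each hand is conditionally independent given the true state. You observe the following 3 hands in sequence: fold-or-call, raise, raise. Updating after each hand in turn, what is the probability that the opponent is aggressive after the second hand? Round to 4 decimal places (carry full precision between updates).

0.0903

After 'fold-or-call': P(aggressive) = 0.1·0.1500 / (0.1·0.1500 + 0.8·0.8500) ≈ 0.0216
After 'raise': P(aggressive) = 0.9·0.0216 / (0.9·0.0216 + 0.2·0.9784) ≈ 0.0903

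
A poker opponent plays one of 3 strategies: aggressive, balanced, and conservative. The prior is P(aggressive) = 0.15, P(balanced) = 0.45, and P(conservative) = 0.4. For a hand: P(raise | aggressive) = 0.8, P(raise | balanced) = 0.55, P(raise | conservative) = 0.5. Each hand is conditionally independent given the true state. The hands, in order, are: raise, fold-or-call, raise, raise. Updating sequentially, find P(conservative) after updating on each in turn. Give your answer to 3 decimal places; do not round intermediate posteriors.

After 'raise': normaliser = 0.8·0.1500 + 0.55·0.4500 + 0.5·0.4000; P(aggressive) ≈ 0.2115, P(balanced) ≈ 0.4361, P(conservative) ≈ 0.3524
After 'fold-or-call': normaliser = 0.2·0.2115 + 0.45·0.4361 + 0.5·0.3524; P(aggressive) ≈ 0.1020, P(balanced) ≈ 0.4732, P(conservative) ≈ 0.4249
After 'raise': normaliser = 0.8·0.1020 + 0.55·0.4732 + 0.5·0.4249; P(aggressive) ≈ 0.1472, P(balanced) ≈ 0.4696, P(conservative) ≈ 0.3833
After 'raise': normaliser = 0.8·0.1472 + 0.55·0.4696 + 0.5·0.3833; P(aggressive) ≈ 0.2074, P(balanced) ≈ 0.4550, P(conservative) ≈ 0.3376

0.338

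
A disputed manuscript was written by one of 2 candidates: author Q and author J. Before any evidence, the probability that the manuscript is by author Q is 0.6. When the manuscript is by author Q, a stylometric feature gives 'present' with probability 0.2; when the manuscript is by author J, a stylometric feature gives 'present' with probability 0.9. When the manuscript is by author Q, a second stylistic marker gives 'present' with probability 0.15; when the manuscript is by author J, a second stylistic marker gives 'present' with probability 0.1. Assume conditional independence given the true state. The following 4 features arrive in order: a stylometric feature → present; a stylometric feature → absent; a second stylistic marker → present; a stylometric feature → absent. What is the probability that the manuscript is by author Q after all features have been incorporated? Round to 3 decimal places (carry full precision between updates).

Each posterior becomes the prior for the next update.
After a stylometric feature='present': P(author Q) = 0.2·0.6000 / (0.2·0.6000 + 0.9·0.4000) ≈ 0.2500
After a stylometric feature='absent': P(author Q) = 0.8·0.2500 / (0.8·0.2500 + 0.1·0.7500) ≈ 0.7273
After a second stylistic marker='present': P(author Q) = 0.15·0.7273 / (0.15·0.7273 + 0.1·0.2727) ≈ 0.8000
After a stylometric feature='absent': P(author Q) = 0.8·0.8000 / (0.8·0.8000 + 0.1·0.2000) ≈ 0.9697

0.970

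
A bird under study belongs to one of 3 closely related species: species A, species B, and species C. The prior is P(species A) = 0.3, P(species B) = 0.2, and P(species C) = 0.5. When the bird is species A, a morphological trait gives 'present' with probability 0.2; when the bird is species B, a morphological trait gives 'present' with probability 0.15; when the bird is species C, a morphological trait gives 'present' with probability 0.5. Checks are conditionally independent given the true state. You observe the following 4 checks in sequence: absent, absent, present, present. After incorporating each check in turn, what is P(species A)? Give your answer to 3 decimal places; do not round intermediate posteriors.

0.182

Each posterior becomes the prior for the next update.
After 'absent': normaliser = 0.8·0.3000 + 0.85·0.2000 + 0.5·0.5000; P(species A) ≈ 0.3636, P(species B) ≈ 0.2576, P(species C) ≈ 0.3788
After 'absent': normaliser = 0.8·0.3636 + 0.85·0.2576 + 0.5·0.3788; P(species A) ≈ 0.4160, P(species B) ≈ 0.3131, P(species C) ≈ 0.2709
After 'present': normaliser = 0.2·0.4160 + 0.15·0.3131 + 0.5·0.2709; P(species A) ≈ 0.3133, P(species B) ≈ 0.1768, P(species C) ≈ 0.5099
After 'present': normaliser = 0.2·0.3133 + 0.15·0.1768 + 0.5·0.5099; P(species A) ≈ 0.1821, P(species B) ≈ 0.0771, P(species C) ≈ 0.7409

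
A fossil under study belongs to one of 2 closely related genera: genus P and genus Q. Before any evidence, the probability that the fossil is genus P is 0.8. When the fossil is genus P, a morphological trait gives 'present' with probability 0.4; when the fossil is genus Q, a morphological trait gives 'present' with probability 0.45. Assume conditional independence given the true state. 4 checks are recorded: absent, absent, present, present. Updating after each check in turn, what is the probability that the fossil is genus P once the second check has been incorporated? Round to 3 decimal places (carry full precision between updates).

0.826

After 'absent': P(genus P) = 0.6·0.8000 / (0.6·0.8000 + 0.55·0.2000) ≈ 0.8136
After 'absent': P(genus P) = 0.6·0.8136 / (0.6·0.8136 + 0.55·0.1864) ≈ 0.8264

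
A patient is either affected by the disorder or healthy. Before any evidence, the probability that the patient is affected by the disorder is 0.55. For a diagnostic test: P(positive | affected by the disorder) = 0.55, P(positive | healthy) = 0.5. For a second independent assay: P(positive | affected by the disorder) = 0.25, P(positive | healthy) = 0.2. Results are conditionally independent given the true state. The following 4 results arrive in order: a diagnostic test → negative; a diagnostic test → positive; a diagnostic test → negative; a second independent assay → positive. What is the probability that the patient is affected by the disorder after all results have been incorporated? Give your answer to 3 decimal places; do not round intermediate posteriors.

After a diagnostic test='negative': P(affected) = 0.45·0.5500 / (0.45·0.5500 + 0.5·0.4500) ≈ 0.5238
After a diagnostic test='positive': P(affected) = 0.55·0.5238 / (0.55·0.5238 + 0.5·0.4762) ≈ 0.5475
After a diagnostic test='negative': P(affected) = 0.45·0.5475 / (0.45·0.5475 + 0.5·0.4525) ≈ 0.5213
After a second independent assay='positive': P(affected) = 0.25·0.5213 / (0.25·0.5213 + 0.2·0.4787) ≈ 0.5765

0.576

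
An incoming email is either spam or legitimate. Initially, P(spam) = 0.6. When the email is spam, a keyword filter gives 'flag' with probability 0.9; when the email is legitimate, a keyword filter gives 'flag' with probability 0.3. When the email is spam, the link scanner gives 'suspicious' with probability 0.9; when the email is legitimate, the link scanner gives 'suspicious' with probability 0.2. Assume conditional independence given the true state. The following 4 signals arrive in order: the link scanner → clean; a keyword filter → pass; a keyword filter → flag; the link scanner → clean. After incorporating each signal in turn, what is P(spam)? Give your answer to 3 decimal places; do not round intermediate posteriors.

Apply Bayes' rule sequentially, carrying P(spam) forward.
After the link scanner='clean': P(spam) = 0.1·0.6000 / (0.1·0.6000 + 0.8·0.4000) ≈ 0.1579
After a keyword filter='pass': P(spam) = 0.1·0.1579 / (0.1·0.1579 + 0.7·0.8421) ≈ 0.0261
After a keyword filter='flag': P(spam) = 0.9·0.0261 / (0.9·0.0261 + 0.3·0.9739) ≈ 0.0744
After the link scanner='clean': P(spam) = 0.1·0.0744 / (0.1·0.0744 + 0.8·0.9256) ≈ 0.0099

0.010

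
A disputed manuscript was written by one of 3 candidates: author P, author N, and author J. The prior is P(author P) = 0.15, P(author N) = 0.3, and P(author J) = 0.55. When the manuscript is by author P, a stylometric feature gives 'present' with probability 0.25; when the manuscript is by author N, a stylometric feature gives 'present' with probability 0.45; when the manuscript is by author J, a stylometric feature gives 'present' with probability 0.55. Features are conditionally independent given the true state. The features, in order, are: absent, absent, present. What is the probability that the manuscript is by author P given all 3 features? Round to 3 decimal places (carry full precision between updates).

0.171

Each posterior becomes the prior for the next update.
After 'absent': normaliser = 0.75·0.1500 + 0.55·0.3000 + 0.45·0.5500; P(author P) ≈ 0.2143, P(author N) ≈ 0.3143, P(author J) ≈ 0.4714
After 'absent': normaliser = 0.75·0.2143 + 0.55·0.3143 + 0.45·0.4714; P(author P) ≈ 0.2945, P(author N) ≈ 0.3168, P(author J) ≈ 0.3887
After 'present': normaliser = 0.25·0.2945 + 0.45·0.3168 + 0.55·0.3887; P(author P) ≈ 0.1712, P(author N) ≈ 0.3315, P(author J) ≈ 0.4973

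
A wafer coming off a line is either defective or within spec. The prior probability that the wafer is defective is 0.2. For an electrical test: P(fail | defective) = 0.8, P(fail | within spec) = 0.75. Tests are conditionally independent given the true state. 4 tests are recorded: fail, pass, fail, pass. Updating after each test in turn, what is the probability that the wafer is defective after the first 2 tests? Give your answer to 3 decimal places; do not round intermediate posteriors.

0.176

After 'fail': P(defective) = 0.8·0.2000 / (0.8·0.2000 + 0.75·0.8000) ≈ 0.2105
After 'pass': P(defective) = 0.2·0.2105 / (0.2·0.2105 + 0.25·0.7895) ≈ 0.1758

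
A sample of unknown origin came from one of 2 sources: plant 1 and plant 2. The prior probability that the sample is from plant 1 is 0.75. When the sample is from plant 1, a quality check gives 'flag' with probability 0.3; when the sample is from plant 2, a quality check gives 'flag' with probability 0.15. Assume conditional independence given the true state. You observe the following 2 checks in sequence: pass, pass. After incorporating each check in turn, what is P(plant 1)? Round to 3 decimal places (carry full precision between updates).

Each posterior becomes the prior for the next update.
After 'pass': P(plant 1) = 0.7·0.7500 / (0.7·0.7500 + 0.85·0.2500) ≈ 0.7119
After 'pass': P(plant 1) = 0.7·0.7119 / (0.7·0.7119 + 0.85·0.2881) ≈ 0.6705

0.670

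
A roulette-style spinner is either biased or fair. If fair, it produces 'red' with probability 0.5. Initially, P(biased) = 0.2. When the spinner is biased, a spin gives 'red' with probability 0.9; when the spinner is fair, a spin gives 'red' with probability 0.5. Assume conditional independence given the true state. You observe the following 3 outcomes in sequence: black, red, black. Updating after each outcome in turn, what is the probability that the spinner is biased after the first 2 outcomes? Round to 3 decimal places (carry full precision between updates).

After 'black': P(biased) = 0.1·0.2000 / (0.1·0.2000 + 0.5·0.8000) ≈ 0.0476
After 'red': P(biased) = 0.9·0.0476 / (0.9·0.0476 + 0.5·0.9524) ≈ 0.0826

0.083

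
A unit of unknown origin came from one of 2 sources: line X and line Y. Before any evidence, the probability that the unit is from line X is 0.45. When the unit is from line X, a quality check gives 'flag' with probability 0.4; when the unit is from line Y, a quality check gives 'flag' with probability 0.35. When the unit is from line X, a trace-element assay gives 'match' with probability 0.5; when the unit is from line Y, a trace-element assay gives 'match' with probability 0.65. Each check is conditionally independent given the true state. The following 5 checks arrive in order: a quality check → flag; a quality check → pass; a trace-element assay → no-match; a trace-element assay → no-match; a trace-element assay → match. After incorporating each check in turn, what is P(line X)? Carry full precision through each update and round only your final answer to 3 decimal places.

0.575

Apply Bayes' rule sequentially, carrying P(line X) forward.
After a quality check='flag': P(line X) = 0.4·0.4500 / (0.4·0.4500 + 0.35·0.5500) ≈ 0.4832
After a quality check='pass': P(line X) = 0.6·0.4832 / (0.6·0.4832 + 0.65·0.5168) ≈ 0.4633
After a trace-element assay='no-match': P(line X) = 0.5·0.4633 / (0.5·0.4633 + 0.35·0.5367) ≈ 0.5522
After a trace-element assay='no-match': P(line X) = 0.5·0.5522 / (0.5·0.5522 + 0.35·0.4478) ≈ 0.6379
After a trace-element assay='match': P(line X) = 0.5·0.6379 / (0.5·0.6379 + 0.65·0.3621) ≈ 0.5754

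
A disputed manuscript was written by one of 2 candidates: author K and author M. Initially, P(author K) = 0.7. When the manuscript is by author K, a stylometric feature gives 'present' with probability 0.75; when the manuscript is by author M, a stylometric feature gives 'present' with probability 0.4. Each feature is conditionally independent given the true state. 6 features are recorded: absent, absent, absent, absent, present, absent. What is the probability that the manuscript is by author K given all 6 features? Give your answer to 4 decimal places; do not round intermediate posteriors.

After 'absent': P(author K) = 0.25·0.7000 / (0.25·0.7000 + 0.6·0.3000) ≈ 0.4930
After 'absent': P(author K) = 0.25·0.4930 / (0.25·0.4930 + 0.6·0.5070) ≈ 0.2883
After 'absent': P(author K) = 0.25·0.2883 / (0.25·0.2883 + 0.6·0.7117) ≈ 0.1444
After 'absent': P(author K) = 0.25·0.1444 / (0.25·0.1444 + 0.6·0.8556) ≈ 0.0657
After 'present': P(author K) = 0.75·0.0657 / (0.75·0.0657 + 0.4·0.9343) ≈ 0.1165
After 'absent': P(author K) = 0.25·0.1165 / (0.25·0.1165 + 0.6·0.8835) ≈ 0.0521

0.0521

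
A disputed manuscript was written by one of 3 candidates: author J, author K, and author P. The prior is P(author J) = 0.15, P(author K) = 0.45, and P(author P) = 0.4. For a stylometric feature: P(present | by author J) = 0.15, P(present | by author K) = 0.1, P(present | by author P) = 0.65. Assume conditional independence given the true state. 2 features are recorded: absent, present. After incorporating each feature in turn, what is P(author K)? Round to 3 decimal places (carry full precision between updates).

0.269

Each posterior becomes the prior for the next update.
After 'absent': normaliser = 0.85·0.1500 + 0.9·0.4500 + 0.35·0.4000; P(author J) ≈ 0.1896, P(author K) ≈ 0.6022, P(author P) ≈ 0.2082
After 'present': normaliser = 0.15·0.1896 + 0.1·0.6022 + 0.65·0.2082; P(author J) ≈ 0.1270, P(author K) ≈ 0.2689, P(author P) ≈ 0.6041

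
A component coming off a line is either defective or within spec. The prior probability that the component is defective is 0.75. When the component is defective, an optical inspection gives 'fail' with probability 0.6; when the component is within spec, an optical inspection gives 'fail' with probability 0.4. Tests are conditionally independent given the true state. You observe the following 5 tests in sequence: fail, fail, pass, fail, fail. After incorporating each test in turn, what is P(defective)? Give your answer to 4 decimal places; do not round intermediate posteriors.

0.9101

Apply Bayes' rule sequentially, carrying P(defective) forward.
After 'fail': P(defective) = 0.6·0.7500 / (0.6·0.7500 + 0.4·0.2500) ≈ 0.8182
After 'fail': P(defective) = 0.6·0.8182 / (0.6·0.8182 + 0.4·0.1818) ≈ 0.8710
After 'pass': P(defective) = 0.4·0.8710 / (0.4·0.8710 + 0.6·0.1290) ≈ 0.8182
After 'fail': P(defective) = 0.6·0.8182 / (0.6·0.8182 + 0.4·0.1818) ≈ 0.8710
After 'fail': P(defective) = 0.6·0.8710 / (0.6·0.8710 + 0.4·0.1290) ≈ 0.9101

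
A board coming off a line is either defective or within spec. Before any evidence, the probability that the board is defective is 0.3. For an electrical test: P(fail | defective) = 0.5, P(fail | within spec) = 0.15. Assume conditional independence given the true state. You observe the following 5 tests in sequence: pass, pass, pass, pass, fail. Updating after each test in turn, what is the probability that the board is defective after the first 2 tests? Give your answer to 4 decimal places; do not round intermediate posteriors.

After 'pass': P(defective) = 0.5·0.3000 / (0.5·0.3000 + 0.85·0.7000) ≈ 0.2013
After 'pass': P(defective) = 0.5·0.2013 / (0.5·0.2013 + 0.85·0.7987) ≈ 0.1291

0.1291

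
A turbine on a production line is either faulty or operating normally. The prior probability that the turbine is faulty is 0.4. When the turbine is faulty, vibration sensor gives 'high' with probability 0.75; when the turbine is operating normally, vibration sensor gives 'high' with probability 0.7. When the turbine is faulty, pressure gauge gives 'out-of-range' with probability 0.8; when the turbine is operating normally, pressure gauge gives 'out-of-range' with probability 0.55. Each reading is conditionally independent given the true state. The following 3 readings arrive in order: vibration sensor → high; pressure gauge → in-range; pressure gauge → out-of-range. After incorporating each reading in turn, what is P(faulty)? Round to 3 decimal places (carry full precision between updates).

0.316

After vibration sensor='high': P(faulty) = 0.75·0.4000 / (0.75·0.4000 + 0.7·0.6000) ≈ 0.4167
After pressure gauge='in-range': P(faulty) = 0.2·0.4167 / (0.2·0.4167 + 0.45·0.5833) ≈ 0.2410
After pressure gauge='out-of-range': P(faulty) = 0.8·0.2410 / (0.8·0.2410 + 0.55·0.7590) ≈ 0.3159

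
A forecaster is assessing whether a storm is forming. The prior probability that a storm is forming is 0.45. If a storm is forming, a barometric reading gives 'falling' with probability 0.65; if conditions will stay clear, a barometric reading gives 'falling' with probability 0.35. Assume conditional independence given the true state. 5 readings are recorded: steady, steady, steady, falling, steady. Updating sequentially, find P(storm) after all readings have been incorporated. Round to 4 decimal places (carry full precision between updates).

Apply Bayes' rule sequentially, carrying P(storm) forward.
After 'steady': P(storm) = 0.35·0.4500 / (0.35·0.4500 + 0.65·0.5500) ≈ 0.3058
After 'steady': P(storm) = 0.35·0.3058 / (0.35·0.3058 + 0.65·0.6942) ≈ 0.1917
After 'steady': P(storm) = 0.35·0.1917 / (0.35·0.1917 + 0.65·0.8083) ≈ 0.1133
After 'falling': P(storm) = 0.65·0.1133 / (0.65·0.1133 + 0.35·0.8867) ≈ 0.1917
After 'steady': P(storm) = 0.35·0.1917 / (0.35·0.1917 + 0.65·0.8083) ≈ 0.1133

0.1133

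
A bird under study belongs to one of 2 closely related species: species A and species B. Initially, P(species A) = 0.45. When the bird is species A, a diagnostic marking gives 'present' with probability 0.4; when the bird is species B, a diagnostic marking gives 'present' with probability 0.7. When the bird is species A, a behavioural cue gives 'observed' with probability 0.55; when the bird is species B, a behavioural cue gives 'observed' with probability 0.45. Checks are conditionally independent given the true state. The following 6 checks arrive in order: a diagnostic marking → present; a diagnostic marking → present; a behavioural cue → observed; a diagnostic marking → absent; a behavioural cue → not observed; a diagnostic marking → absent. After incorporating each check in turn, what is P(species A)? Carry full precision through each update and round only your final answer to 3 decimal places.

Apply Bayes' rule sequentially, carrying P(species A) forward.
After a diagnostic marking='present': P(species A) = 0.4·0.4500 / (0.4·0.4500 + 0.7·0.5500) ≈ 0.3186
After a diagnostic marking='present': P(species A) = 0.4·0.3186 / (0.4·0.3186 + 0.7·0.6814) ≈ 0.2108
After a behavioural cue='observed': P(species A) = 0.55·0.2108 / (0.55·0.2108 + 0.45·0.7892) ≈ 0.2462
After a diagnostic marking='absent': P(species A) = 0.6·0.2462 / (0.6·0.2462 + 0.3·0.7538) ≈ 0.3951
After a behavioural cue='not observed': P(species A) = 0.45·0.3951 / (0.45·0.3951 + 0.55·0.6049) ≈ 0.3482
After a diagnostic marking='absent': P(species A) = 0.6·0.3482 / (0.6·0.3482 + 0.3·0.6518) ≈ 0.5166

0.517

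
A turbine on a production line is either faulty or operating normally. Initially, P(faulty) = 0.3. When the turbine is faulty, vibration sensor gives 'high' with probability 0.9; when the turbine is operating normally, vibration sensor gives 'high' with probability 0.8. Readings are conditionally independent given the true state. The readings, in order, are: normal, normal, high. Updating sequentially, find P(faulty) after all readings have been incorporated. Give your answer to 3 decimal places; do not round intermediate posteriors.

0.108

Apply Bayes' rule sequentially, carrying P(faulty) forward.
After 'normal': P(faulty) = 0.1·0.3000 / (0.1·0.3000 + 0.2·0.7000) ≈ 0.1765
After 'normal': P(faulty) = 0.1·0.1765 / (0.1·0.1765 + 0.2·0.8235) ≈ 0.0968
After 'high': P(faulty) = 0.9·0.0968 / (0.9·0.0968 + 0.8·0.9032) ≈ 0.1076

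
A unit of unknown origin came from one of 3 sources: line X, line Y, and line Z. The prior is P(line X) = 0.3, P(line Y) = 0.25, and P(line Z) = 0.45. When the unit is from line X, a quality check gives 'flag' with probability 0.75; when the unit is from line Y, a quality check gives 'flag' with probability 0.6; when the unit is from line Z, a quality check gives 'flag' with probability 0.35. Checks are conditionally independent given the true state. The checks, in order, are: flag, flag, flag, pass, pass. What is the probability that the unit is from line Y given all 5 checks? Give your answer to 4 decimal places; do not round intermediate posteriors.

0.3498

After 'flag': normaliser = 0.75·0.3000 + 0.6·0.2500 + 0.35·0.4500; P(line X) ≈ 0.4225, P(line Y) ≈ 0.2817, P(line Z) ≈ 0.2958
After 'flag': normaliser = 0.75·0.4225 + 0.6·0.2817 + 0.35·0.2958; P(line X) ≈ 0.5376, P(line Y) ≈ 0.2867, P(line Z) ≈ 0.1756
After 'flag': normaliser = 0.75·0.5376 + 0.6·0.2867 + 0.35·0.1756; P(line X) ≈ 0.6333, P(line Y) ≈ 0.2702, P(line Z) ≈ 0.0965
After 'pass': normaliser = 0.25·0.6333 + 0.4·0.2702 + 0.65·0.0965; P(line X) ≈ 0.4810, P(line Y) ≈ 0.3284, P(line Z) ≈ 0.1906
After 'pass': normaliser = 0.25·0.4810 + 0.4·0.3284 + 0.65·0.1906; P(line X) ≈ 0.3202, P(line Y) ≈ 0.3498, P(line Z) ≈ 0.3300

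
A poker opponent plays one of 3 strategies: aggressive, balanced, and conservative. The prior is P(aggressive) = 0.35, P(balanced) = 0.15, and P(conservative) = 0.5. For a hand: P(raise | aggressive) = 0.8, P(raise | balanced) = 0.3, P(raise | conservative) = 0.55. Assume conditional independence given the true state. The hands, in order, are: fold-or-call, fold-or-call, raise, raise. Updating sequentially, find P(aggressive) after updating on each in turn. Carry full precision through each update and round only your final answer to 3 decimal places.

After 'fold-or-call': normaliser = 0.2·0.3500 + 0.7·0.1500 + 0.45·0.5000; P(aggressive) ≈ 0.1750, P(balanced) ≈ 0.2625, P(conservative) ≈ 0.5625
After 'fold-or-call': normaliser = 0.2·0.1750 + 0.7·0.2625 + 0.45·0.5625; P(aggressive) ≈ 0.0742, P(balanced) ≈ 0.3894, P(conservative) ≈ 0.5364
After 'raise': normaliser = 0.8·0.0742 + 0.3·0.3894 + 0.55·0.5364; P(aggressive) ≈ 0.1259, P(balanced) ≈ 0.2479, P(conservative) ≈ 0.6261
After 'raise': normaliser = 0.8·0.1259 + 0.3·0.2479 + 0.55·0.6261; P(aggressive) ≈ 0.1939, P(balanced) ≈ 0.1432, P(conservative) ≈ 0.6629

0.194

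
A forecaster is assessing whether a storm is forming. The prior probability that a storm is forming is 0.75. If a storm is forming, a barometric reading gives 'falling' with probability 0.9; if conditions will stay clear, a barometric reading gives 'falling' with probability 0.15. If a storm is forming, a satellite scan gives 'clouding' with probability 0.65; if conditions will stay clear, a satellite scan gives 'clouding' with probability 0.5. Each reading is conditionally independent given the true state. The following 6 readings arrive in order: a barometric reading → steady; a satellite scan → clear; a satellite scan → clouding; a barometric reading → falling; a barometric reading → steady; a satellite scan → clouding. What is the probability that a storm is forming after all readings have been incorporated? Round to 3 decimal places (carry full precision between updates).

0.228

After a barometric reading='steady': P(storm) = 0.1·0.7500 / (0.1·0.7500 + 0.85·0.2500) ≈ 0.2609
After a satellite scan='clear': P(storm) = 0.35·0.2609 / (0.35·0.2609 + 0.5·0.7391) ≈ 0.1981
After a satellite scan='clouding': P(storm) = 0.65·0.1981 / (0.65·0.1981 + 0.5·0.8019) ≈ 0.2431
After a barometric reading='falling': P(storm) = 0.9·0.2431 / (0.9·0.2431 + 0.15·0.7569) ≈ 0.6584
After a barometric reading='steady': P(storm) = 0.1·0.6584 / (0.1·0.6584 + 0.85·0.3416) ≈ 0.1848
After a satellite scan='clouding': P(storm) = 0.65·0.1848 / (0.65·0.1848 + 0.5·0.8152) ≈ 0.2276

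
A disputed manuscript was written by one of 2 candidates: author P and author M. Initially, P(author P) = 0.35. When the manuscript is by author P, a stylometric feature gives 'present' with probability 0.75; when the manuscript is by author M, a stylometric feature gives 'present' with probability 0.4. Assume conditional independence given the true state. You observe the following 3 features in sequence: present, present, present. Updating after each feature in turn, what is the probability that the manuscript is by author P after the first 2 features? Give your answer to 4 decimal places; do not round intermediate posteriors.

0.6543

After 'present': P(author P) = 0.75·0.3500 / (0.75·0.3500 + 0.4·0.6500) ≈ 0.5024
After 'present': P(author P) = 0.75·0.5024 / (0.75·0.5024 + 0.4·0.4976) ≈ 0.6543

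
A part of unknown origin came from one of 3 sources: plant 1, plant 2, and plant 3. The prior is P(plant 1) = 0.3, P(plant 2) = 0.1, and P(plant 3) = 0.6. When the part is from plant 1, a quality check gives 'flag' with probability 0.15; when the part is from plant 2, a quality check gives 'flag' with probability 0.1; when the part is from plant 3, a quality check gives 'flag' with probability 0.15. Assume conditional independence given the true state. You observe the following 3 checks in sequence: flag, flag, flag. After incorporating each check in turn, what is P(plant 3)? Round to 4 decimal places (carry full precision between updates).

Each posterior becomes the prior for the next update.
After 'flag': normaliser = 0.15·0.3000 + 0.1·0.1000 + 0.15·0.6000; P(plant 1) ≈ 0.3103, P(plant 2) ≈ 0.0690, P(plant 3) ≈ 0.6207
After 'flag': normaliser = 0.15·0.3103 + 0.1·0.0690 + 0.15·0.6207; P(plant 1) ≈ 0.3176, P(plant 2) ≈ 0.0471, P(plant 3) ≈ 0.6353
After 'flag': normaliser = 0.15·0.3176 + 0.1·0.0471 + 0.15·0.6353; P(plant 1) ≈ 0.3227, P(plant 2) ≈ 0.0319, P(plant 3) ≈ 0.6454

0.6454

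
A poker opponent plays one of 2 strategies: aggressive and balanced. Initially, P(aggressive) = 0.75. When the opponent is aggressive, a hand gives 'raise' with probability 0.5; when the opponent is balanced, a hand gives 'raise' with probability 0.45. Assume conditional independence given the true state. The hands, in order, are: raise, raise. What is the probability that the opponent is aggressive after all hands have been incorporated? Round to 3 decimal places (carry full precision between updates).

0.787

After 'raise': P(aggressive) = 0.5·0.7500 / (0.5·0.7500 + 0.45·0.2500) ≈ 0.7692
After 'raise': P(aggressive) = 0.5·0.7692 / (0.5·0.7692 + 0.45·0.2308) ≈ 0.7874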